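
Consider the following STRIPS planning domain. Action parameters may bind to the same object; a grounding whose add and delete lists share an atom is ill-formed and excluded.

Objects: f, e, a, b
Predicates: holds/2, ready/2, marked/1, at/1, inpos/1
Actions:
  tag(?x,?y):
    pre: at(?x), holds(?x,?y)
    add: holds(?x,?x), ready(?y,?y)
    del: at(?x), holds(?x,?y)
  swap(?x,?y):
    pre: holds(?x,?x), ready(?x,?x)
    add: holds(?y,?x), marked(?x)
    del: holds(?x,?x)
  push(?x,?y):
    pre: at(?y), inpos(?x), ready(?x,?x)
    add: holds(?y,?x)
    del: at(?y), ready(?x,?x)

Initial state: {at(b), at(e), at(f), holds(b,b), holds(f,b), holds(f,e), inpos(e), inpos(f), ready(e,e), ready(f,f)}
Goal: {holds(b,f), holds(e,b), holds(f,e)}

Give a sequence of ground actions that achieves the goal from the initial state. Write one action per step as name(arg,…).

tag(f,b); swap(f,b); swap(b,e)

1. tag(f,b)  →  {at(b), at(e), holds(b,b), holds(f,e), holds(f,f), inpos(e), inpos(f), ready(b,b), ready(e,e), ready(f,f)}
2. swap(f,b)  →  {at(b), at(e), holds(b,b), holds(b,f), holds(f,e), inpos(e), inpos(f), marked(f), ready(b,b), ready(e,e), ready(f,f)}
3. swap(b,e)  →  {at(b), at(e), holds(b,f), holds(e,b), holds(f,e), inpos(e), inpos(f), marked(b), marked(f), ready(b,b), ready(e,e), ready(f,f)}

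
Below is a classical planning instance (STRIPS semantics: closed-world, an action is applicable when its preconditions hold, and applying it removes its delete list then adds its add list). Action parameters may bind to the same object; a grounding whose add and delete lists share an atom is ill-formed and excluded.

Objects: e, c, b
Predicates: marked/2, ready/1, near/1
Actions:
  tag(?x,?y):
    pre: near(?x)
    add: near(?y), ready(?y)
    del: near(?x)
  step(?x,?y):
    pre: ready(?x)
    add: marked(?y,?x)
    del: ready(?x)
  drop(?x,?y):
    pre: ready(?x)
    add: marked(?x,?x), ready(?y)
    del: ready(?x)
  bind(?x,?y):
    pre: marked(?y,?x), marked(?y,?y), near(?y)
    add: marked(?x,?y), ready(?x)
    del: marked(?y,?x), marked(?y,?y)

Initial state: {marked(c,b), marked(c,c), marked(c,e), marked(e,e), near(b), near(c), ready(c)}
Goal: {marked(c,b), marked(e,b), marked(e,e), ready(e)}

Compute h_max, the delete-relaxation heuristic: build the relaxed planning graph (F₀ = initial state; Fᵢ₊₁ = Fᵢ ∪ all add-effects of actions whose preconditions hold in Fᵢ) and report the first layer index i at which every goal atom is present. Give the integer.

F0 = init (7 atoms)
F1 = F0 ∪ {marked(b,c), marked(e,c), near(e), ready(b), ready(e)}  (12 atoms)
F2 = F1 ∪ {marked(b,b), marked(b,e), marked(e,b)}  (15 atoms)
goal ⊆ F2  ⇒  h_max = 2

2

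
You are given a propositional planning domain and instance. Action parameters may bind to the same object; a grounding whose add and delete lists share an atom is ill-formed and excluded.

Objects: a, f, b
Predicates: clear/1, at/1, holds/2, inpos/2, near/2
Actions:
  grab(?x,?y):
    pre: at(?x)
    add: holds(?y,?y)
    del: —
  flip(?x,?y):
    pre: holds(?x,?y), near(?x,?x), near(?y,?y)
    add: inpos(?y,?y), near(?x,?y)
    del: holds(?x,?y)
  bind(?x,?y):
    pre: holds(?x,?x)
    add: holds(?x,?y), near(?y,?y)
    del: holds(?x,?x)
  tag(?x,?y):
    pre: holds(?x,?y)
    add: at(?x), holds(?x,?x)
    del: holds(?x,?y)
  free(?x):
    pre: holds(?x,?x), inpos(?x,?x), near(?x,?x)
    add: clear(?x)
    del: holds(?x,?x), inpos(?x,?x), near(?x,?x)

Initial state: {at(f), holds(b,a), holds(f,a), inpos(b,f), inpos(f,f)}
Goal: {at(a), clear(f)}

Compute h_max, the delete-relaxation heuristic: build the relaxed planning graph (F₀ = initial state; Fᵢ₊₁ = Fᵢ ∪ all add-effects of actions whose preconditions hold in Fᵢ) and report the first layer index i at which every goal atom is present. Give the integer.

3

F0 = init (5 atoms)
F1 = F0 ∪ {at(b), holds(a,a), holds(b,b), holds(f,f)}  (9 atoms)
F2 = F1 ∪ {holds(a,b), holds(a,f), holds(b,f), holds(f,b), near(a,a), near(b,b), near(f,f)}  (16 atoms)
F3 = F2 ∪ {at(a), clear(f), inpos(a,a), inpos(b,b), near(a,b), near(a,f), near(b,a), near(b,f), near(f,a), near(f,b)}  (26 atoms)
goal ⊆ F3  ⇒  h_max = 3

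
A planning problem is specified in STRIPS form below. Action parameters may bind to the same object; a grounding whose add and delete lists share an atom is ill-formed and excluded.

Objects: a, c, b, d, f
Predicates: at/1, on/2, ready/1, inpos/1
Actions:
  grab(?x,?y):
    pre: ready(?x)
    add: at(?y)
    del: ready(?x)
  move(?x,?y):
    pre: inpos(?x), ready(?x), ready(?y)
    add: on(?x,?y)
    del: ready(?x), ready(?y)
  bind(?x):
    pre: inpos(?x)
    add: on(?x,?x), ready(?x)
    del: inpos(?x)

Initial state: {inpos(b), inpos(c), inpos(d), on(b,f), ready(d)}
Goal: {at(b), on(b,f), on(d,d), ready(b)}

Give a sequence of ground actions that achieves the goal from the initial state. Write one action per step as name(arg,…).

grab(d,b); bind(b); bind(d)

1. grab(d,b)  →  {at(b), inpos(b), inpos(c), inpos(d), on(b,f)}
2. bind(b)  →  {at(b), inpos(c), inpos(d), on(b,b), on(b,f), ready(b)}
3. bind(d)  →  {at(b), inpos(c), on(b,b), on(b,f), on(d,d), ready(b), ready(d)}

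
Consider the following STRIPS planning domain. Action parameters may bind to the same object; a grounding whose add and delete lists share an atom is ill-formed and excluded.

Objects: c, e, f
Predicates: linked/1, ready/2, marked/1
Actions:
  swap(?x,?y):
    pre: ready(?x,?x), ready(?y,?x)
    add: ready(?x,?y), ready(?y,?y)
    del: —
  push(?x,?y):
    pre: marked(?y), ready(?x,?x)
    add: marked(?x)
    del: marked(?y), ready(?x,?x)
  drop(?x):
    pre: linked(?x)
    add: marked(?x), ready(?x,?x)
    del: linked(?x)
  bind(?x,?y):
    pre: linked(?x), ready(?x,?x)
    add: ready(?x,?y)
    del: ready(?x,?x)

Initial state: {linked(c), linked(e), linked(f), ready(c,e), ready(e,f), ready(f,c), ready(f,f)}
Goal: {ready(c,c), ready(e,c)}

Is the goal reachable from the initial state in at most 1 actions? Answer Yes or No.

No

1. swap(f,e)  →  {linked(c), linked(e), linked(f), ready(c,e), ready(e,e), ready(e,f), ready(f,c), ready(f,e), ready(f,f)}
2. swap(e,c)  →  {linked(c), linked(e), linked(f), ready(c,c), ready(c,e), ready(e,c), ready(e,e), ready(e,f), ready(f,c), ready(f,e), ready(f,f)}
optimal plan length = 2; 2 > 1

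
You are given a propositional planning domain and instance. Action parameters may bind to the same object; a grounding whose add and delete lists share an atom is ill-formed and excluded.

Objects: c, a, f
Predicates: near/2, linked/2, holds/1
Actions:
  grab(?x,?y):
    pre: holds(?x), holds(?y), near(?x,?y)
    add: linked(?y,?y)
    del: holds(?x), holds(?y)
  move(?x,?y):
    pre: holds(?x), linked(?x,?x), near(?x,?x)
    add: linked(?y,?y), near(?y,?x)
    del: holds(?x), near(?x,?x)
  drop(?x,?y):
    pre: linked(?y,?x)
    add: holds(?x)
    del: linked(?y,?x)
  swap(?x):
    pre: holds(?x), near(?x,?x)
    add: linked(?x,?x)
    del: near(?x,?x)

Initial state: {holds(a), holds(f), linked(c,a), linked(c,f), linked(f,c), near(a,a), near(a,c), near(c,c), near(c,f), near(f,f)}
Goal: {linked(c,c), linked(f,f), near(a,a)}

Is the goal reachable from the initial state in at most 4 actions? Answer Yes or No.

Yes

1. grab(f,f)  →  {holds(a), linked(c,a), linked(c,f), linked(f,c), linked(f,f), near(a,a), near(a,c), near(c,c), near(c,f), near(f,f)}
2. drop(c,f)  →  {holds(a), holds(c), linked(c,a), linked(c,f), linked(f,f), near(a,a), near(a,c), near(c,c), near(c,f), near(f,f)}
3. grab(c,c)  →  {holds(a), linked(c,a), linked(c,c), linked(c,f), linked(f,f), near(a,a), near(a,c), near(c,c), near(c,f), near(f,f)}
optimal plan length = 3; 3 ≤ 4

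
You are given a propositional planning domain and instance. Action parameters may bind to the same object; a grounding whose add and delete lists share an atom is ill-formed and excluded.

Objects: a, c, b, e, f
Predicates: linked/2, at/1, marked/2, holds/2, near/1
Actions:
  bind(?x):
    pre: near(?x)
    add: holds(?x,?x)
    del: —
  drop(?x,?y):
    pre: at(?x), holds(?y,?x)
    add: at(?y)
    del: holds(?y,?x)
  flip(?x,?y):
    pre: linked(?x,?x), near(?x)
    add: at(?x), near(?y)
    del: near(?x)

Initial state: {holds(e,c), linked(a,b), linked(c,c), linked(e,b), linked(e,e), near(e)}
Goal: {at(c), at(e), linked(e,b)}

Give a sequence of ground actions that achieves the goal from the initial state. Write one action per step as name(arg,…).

flip(e,c); flip(c,a)

1. flip(e,c)  →  {at(e), holds(e,c), linked(a,b), linked(c,c), linked(e,b), linked(e,e), near(c)}
2. flip(c,a)  →  {at(c), at(e), holds(e,c), linked(a,b), linked(c,c), linked(e,b), linked(e,e), near(a)}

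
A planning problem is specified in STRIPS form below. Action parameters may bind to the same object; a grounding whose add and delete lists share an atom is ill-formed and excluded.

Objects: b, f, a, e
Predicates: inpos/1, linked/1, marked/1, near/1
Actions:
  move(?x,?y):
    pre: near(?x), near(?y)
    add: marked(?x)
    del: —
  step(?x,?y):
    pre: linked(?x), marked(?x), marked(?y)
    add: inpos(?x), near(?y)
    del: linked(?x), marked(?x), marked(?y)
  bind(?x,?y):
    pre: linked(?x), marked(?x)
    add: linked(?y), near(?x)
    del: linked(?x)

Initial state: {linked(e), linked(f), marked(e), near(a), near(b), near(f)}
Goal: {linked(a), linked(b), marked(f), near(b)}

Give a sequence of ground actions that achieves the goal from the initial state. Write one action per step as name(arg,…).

1. move(f,b)  →  {linked(e), linked(f), marked(e), marked(f), near(a), near(b), near(f)}
2. bind(f,b)  →  {linked(b), linked(e), marked(e), marked(f), near(a), near(b), near(f)}
3. bind(e,a)  →  {linked(a), linked(b), marked(e), marked(f), near(a), near(b), near(e), near(f)}

move(f,b); bind(f,b); bind(e,a)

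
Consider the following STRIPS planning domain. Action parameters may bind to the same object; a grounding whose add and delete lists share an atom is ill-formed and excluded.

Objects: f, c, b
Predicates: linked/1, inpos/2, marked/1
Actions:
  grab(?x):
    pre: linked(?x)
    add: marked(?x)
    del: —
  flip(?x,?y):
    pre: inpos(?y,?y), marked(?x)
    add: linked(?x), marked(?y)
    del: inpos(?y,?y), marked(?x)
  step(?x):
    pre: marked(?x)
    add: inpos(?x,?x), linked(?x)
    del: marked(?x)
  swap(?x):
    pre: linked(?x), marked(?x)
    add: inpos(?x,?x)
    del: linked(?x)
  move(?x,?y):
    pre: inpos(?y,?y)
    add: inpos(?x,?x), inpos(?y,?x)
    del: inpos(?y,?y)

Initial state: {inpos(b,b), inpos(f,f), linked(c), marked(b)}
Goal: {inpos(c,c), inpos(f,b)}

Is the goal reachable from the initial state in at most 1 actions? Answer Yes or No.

No

1. move(c,b)  →  {inpos(b,c), inpos(c,c), inpos(f,f), linked(c), marked(b)}
2. move(b,f)  →  {inpos(b,b), inpos(b,c), inpos(c,c), inpos(f,b), linked(c), marked(b)}
optimal plan length = 2; 2 > 1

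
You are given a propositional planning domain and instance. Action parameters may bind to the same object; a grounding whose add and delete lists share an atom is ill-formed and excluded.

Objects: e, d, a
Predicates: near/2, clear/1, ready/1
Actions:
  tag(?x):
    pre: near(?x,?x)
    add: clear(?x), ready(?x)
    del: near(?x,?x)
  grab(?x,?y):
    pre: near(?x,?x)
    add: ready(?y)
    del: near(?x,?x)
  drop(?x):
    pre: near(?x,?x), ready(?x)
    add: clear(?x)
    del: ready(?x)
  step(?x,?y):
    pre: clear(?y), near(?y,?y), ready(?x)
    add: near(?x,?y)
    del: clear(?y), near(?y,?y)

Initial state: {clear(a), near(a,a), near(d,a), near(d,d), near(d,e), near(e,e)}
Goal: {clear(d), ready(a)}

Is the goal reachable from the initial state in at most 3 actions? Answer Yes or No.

1. tag(d)  →  {clear(a), clear(d), near(a,a), near(d,a), near(d,e), near(e,e), ready(d)}
2. tag(a)  →  {clear(a), clear(d), near(d,a), near(d,e), near(e,e), ready(a), ready(d)}
optimal plan length = 2; 2 ≤ 3

Yes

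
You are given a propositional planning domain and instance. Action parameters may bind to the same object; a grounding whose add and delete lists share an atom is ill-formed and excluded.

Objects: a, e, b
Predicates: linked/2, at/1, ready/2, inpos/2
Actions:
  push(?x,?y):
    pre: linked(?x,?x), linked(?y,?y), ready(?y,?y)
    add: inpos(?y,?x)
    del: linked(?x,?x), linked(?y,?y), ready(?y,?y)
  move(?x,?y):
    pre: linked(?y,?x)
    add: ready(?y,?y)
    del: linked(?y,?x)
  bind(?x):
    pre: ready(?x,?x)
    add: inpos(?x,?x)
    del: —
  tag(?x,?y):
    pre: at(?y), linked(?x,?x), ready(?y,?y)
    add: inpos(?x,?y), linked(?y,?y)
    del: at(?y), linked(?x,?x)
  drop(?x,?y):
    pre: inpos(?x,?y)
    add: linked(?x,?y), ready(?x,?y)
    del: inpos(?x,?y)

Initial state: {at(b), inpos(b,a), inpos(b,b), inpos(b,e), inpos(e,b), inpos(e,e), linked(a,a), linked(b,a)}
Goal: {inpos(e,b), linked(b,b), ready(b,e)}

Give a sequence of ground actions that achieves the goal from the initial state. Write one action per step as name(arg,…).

drop(b,e); drop(b,b)

1. drop(b,e)  →  {at(b), inpos(b,a), inpos(b,b), inpos(e,b), inpos(e,e), linked(a,a), linked(b,a), linked(b,e), ready(b,e)}
2. drop(b,b)  →  {at(b), inpos(b,a), inpos(e,b), inpos(e,e), linked(a,a), linked(b,a), linked(b,b), linked(b,e), ready(b,b), ready(b,e)}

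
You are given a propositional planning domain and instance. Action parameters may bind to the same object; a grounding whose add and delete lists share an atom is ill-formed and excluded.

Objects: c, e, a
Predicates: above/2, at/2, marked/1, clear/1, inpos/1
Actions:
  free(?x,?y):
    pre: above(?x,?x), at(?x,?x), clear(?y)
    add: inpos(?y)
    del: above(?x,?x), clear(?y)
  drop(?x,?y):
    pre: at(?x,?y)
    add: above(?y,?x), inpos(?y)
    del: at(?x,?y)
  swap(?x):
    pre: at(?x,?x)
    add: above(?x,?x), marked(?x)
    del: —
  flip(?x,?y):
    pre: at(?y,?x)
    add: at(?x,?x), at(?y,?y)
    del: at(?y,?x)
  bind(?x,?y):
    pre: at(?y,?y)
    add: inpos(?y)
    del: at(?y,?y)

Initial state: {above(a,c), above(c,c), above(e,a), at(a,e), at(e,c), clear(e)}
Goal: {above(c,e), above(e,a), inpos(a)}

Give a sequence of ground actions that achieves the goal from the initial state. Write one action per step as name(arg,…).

drop(e,c); flip(e,a); drop(a,a)

1. drop(e,c)  →  {above(a,c), above(c,c), above(c,e), above(e,a), at(a,e), clear(e), inpos(c)}
2. flip(e,a)  →  {above(a,c), above(c,c), above(c,e), above(e,a), at(a,a), at(e,e), clear(e), inpos(c)}
3. drop(a,a)  →  {above(a,a), above(a,c), above(c,c), above(c,e), above(e,a), at(e,e), clear(e), inpos(a), inpos(c)}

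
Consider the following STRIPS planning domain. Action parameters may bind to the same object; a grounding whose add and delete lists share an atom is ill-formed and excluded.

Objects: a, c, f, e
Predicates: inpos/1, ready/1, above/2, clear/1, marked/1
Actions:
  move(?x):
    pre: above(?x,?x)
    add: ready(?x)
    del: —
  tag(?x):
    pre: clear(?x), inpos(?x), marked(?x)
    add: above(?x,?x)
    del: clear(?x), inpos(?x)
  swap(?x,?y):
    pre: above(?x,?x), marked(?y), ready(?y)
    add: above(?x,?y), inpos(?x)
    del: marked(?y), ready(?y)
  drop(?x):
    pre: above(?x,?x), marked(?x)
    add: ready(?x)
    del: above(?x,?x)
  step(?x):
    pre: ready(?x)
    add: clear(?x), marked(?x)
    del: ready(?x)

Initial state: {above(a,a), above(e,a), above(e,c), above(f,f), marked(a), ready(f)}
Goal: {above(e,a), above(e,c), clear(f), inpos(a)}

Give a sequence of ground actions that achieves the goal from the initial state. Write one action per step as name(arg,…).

1. move(a)  →  {above(a,a), above(e,a), above(e,c), above(f,f), marked(a), ready(a), ready(f)}
2. swap(a,a)  →  {above(a,a), above(e,a), above(e,c), above(f,f), inpos(a), ready(f)}
3. step(f)  →  {above(a,a), above(e,a), above(e,c), above(f,f), clear(f), inpos(a), marked(f)}

move(a); swap(a,a); step(f)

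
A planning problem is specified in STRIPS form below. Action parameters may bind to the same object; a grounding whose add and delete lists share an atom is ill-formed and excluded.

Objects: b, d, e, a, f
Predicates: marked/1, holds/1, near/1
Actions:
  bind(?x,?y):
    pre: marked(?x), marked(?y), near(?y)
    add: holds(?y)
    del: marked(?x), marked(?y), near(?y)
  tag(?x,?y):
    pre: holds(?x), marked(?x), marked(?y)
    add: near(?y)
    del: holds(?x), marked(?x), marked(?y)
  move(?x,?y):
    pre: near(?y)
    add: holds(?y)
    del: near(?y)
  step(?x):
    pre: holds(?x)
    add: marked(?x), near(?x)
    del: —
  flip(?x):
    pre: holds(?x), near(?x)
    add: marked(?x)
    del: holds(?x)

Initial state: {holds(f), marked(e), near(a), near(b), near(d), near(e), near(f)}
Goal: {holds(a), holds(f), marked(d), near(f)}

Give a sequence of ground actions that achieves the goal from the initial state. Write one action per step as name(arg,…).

1. move(b,d)  →  {holds(d), holds(f), marked(e), near(a), near(b), near(e), near(f)}
2. move(b,a)  →  {holds(a), holds(d), holds(f), marked(e), near(b), near(e), near(f)}
3. step(d)  →  {holds(a), holds(d), holds(f), marked(d), marked(e), near(b), near(d), near(e), near(f)}

move(b,d); move(b,a); step(d)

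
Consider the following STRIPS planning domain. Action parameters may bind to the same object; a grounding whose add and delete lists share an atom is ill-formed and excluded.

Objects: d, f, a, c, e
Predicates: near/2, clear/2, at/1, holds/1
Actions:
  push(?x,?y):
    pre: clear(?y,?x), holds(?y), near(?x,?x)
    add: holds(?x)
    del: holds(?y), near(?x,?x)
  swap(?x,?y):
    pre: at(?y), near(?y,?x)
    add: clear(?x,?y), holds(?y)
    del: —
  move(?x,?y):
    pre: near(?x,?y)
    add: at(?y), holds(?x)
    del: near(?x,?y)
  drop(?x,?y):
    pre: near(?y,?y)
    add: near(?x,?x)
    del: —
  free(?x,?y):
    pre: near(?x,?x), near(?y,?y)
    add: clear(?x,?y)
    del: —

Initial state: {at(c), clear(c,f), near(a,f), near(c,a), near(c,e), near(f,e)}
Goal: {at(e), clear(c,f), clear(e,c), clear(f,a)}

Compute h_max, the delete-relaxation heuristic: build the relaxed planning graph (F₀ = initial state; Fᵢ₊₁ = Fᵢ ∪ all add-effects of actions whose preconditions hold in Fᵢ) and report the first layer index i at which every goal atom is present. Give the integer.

2

F0 = init (6 atoms)
F1 = F0 ∪ {at(a), at(e), at(f), clear(a,c), clear(e,c), holds(a), holds(c), holds(f)}  (14 atoms)
F2 = F1 ∪ {clear(e,f), clear(f,a)}  (16 atoms)
goal ⊆ F2  ⇒  h_max = 2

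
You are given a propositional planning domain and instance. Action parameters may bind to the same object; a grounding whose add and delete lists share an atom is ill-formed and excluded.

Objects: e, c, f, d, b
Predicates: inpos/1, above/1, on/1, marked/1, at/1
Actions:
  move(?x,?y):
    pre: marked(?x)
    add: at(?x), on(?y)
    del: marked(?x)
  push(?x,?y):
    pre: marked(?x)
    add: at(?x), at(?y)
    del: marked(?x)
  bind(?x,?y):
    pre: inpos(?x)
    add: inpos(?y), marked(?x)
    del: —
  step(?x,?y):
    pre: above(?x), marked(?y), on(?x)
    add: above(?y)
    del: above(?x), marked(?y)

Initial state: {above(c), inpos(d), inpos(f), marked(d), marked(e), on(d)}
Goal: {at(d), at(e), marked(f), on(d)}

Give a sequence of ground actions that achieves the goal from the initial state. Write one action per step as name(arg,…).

push(e,d); bind(f,e)

1. push(e,d)  →  {above(c), at(d), at(e), inpos(d), inpos(f), marked(d), on(d)}
2. bind(f,e)  →  {above(c), at(d), at(e), inpos(d), inpos(e), inpos(f), marked(d), marked(f), on(d)}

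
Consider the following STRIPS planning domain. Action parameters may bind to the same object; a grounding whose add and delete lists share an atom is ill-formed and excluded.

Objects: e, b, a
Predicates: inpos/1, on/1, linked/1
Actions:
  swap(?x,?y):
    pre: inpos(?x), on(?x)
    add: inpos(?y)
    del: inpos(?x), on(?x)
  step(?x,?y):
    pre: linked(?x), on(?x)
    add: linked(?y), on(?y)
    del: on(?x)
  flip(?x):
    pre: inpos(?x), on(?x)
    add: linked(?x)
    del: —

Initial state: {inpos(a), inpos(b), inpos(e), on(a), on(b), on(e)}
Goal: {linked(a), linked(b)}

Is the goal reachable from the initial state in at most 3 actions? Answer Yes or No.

1. flip(b)  →  {inpos(a), inpos(b), inpos(e), linked(b), on(a), on(b), on(e)}
2. step(b,a)  →  {inpos(a), inpos(b), inpos(e), linked(a), linked(b), on(a), on(e)}
optimal plan length = 2; 2 ≤ 3

Yes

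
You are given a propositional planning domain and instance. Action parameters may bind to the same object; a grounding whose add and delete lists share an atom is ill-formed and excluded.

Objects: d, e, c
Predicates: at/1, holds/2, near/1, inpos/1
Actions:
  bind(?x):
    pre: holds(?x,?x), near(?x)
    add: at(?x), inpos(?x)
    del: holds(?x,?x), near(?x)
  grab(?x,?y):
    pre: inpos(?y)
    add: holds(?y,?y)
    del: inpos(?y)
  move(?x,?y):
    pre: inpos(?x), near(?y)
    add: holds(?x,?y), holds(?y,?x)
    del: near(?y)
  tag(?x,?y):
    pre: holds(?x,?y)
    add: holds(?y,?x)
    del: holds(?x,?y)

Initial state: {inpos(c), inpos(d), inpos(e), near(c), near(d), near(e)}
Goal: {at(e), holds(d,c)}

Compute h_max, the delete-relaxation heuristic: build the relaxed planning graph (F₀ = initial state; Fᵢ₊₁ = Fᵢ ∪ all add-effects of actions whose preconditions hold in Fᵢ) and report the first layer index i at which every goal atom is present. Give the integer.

2

F0 = init (6 atoms)
F1 = F0 ∪ {holds(c,c), holds(c,d), holds(c,e), holds(d,c), holds(d,d), holds(d,e), holds(e,c), holds(e,d), holds(e,e)}  (15 atoms)
F2 = F1 ∪ {at(c), at(d), at(e)}  (18 atoms)
goal ⊆ F2  ⇒  h_max = 2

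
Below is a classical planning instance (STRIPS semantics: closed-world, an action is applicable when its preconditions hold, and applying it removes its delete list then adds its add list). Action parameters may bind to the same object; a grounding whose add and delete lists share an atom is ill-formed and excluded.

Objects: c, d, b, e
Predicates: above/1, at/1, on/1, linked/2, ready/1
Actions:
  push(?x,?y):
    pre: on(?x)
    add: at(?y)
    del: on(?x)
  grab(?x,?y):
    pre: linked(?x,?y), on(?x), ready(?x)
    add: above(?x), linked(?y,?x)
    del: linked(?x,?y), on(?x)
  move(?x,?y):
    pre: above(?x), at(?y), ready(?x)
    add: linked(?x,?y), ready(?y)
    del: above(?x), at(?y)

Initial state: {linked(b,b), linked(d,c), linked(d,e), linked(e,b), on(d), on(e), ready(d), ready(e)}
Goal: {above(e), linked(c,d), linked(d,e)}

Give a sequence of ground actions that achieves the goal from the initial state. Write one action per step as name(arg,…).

1. grab(d,c)  →  {above(d), linked(b,b), linked(c,d), linked(d,e), linked(e,b), on(e), ready(d), ready(e)}
2. grab(e,b)  →  {above(d), above(e), linked(b,b), linked(b,e), linked(c,d), linked(d,e), ready(d), ready(e)}

grab(d,c); grab(e,b)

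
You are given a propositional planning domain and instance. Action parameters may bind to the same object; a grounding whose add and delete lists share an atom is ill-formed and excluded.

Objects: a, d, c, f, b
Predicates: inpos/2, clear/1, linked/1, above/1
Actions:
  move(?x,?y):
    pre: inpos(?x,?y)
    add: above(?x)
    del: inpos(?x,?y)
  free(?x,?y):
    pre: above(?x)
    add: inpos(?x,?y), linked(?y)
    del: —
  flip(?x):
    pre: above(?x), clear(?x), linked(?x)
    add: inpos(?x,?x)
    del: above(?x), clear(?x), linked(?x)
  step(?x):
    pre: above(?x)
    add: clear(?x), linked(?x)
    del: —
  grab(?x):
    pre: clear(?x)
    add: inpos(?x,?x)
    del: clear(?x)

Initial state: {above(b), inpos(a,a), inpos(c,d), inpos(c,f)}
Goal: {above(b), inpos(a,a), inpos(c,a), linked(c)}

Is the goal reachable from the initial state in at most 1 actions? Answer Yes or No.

1. move(c,d)  →  {above(b), above(c), inpos(a,a), inpos(c,f)}
2. free(c,a)  →  {above(b), above(c), inpos(a,a), inpos(c,a), inpos(c,f), linked(a)}
3. free(c,c)  →  {above(b), above(c), inpos(a,a), inpos(c,a), inpos(c,c), inpos(c,f), linked(a), linked(c)}
optimal plan length = 3; 3 > 1

No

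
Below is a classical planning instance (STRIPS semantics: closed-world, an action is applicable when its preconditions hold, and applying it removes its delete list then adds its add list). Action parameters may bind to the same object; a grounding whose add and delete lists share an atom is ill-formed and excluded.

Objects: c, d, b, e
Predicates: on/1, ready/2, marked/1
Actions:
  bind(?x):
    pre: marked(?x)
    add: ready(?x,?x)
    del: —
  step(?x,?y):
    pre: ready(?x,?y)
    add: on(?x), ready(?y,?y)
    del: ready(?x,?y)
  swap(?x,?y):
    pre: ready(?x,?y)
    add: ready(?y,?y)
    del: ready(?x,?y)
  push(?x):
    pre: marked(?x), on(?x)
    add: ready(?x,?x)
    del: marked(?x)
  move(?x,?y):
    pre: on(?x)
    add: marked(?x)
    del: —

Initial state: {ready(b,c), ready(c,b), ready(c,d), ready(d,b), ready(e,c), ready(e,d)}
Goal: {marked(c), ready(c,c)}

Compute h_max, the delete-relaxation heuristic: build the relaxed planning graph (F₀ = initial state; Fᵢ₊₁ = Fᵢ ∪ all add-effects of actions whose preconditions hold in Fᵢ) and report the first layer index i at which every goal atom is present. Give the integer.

2

F0 = init (6 atoms)
F1 = F0 ∪ {on(b), on(c), on(d), on(e), ready(b,b), ready(c,c), ready(d,d)}  (13 atoms)
F2 = F1 ∪ {marked(b), marked(c), marked(d), marked(e)}  (17 atoms)
goal ⊆ F2  ⇒  h_max = 2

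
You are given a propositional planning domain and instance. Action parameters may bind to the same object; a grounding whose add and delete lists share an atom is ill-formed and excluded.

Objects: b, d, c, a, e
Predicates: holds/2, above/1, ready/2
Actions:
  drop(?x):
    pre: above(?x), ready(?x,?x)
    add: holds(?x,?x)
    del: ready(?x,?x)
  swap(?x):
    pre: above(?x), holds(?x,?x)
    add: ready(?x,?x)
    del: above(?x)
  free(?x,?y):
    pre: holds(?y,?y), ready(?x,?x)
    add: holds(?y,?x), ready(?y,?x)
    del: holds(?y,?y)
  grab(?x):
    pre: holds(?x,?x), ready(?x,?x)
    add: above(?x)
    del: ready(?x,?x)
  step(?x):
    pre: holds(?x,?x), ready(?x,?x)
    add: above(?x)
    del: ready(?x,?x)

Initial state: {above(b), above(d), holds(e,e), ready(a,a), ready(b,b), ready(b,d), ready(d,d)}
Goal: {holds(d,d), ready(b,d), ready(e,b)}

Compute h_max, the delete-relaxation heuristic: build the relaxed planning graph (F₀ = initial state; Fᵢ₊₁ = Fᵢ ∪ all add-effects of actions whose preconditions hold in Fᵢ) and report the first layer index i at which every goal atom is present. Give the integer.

F0 = init (7 atoms)
F1 = F0 ∪ {holds(b,b), holds(d,d), holds(e,a), holds(e,b), holds(e,d), ready(e,a), ready(e,b), ready(e,d)}  (15 atoms)
goal ⊆ F1  ⇒  h_max = 1

1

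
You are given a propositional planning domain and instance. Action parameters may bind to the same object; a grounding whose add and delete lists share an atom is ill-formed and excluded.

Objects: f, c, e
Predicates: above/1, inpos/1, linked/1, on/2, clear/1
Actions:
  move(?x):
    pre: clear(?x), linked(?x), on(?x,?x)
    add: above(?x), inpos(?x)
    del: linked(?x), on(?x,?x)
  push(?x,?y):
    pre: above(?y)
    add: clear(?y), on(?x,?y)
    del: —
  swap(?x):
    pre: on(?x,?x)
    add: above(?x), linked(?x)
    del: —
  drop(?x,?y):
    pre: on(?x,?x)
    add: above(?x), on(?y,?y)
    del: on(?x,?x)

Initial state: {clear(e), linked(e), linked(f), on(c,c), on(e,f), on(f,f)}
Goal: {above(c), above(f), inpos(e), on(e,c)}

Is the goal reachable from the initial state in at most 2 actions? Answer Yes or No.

1. swap(f)  →  {above(f), clear(e), linked(e), linked(f), on(c,c), on(e,f), on(f,f)}
2. drop(c,e)  →  {above(c), above(f), clear(e), linked(e), linked(f), on(e,e), on(e,f), on(f,f)}
3. move(e)  →  {above(c), above(e), above(f), clear(e), inpos(e), linked(f), on(e,f), on(f,f)}
4. push(e,c)  →  {above(c), above(e), above(f), clear(c), clear(e), inpos(e), linked(f), on(e,c), on(e,f), on(f,f)}
optimal plan length = 4; 4 > 2

No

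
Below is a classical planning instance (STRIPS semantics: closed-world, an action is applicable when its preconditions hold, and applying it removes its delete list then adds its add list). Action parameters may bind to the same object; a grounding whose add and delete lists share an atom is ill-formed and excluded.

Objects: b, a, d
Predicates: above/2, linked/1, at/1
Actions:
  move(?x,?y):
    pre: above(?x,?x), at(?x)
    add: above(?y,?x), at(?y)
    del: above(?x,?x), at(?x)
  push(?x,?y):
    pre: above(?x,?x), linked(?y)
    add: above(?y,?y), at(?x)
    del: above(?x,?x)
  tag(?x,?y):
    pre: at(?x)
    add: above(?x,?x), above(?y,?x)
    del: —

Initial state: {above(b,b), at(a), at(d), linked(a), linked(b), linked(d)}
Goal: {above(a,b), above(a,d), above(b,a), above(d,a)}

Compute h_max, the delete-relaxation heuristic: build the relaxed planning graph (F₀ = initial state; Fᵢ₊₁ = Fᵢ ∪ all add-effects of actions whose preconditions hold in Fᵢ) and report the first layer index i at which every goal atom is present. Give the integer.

F0 = init (6 atoms)
F1 = F0 ∪ {above(a,a), above(a,d), above(b,a), above(b,d), above(d,a), above(d,d), at(b)}  (13 atoms)
F2 = F1 ∪ {above(a,b), above(d,b)}  (15 atoms)
goal ⊆ F2  ⇒  h_max = 2

2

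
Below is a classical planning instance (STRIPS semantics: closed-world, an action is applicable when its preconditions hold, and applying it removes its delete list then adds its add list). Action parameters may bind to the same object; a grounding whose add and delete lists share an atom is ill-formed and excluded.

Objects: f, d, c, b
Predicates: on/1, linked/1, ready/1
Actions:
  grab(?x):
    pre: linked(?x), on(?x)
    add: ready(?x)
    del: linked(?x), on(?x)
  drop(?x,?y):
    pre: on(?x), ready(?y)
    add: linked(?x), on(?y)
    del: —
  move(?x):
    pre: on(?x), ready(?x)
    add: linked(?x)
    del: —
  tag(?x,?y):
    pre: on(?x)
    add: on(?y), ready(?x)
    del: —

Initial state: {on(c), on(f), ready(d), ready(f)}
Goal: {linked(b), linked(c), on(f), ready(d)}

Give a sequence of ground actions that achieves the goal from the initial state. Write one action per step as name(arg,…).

1. drop(c,f)  →  {linked(c), on(c), on(f), ready(d), ready(f)}
2. tag(f,b)  →  {linked(c), on(b), on(c), on(f), ready(d), ready(f)}
3. drop(b,f)  →  {linked(b), linked(c), on(b), on(c), on(f), ready(d), ready(f)}

drop(c,f); tag(f,b); drop(b,f)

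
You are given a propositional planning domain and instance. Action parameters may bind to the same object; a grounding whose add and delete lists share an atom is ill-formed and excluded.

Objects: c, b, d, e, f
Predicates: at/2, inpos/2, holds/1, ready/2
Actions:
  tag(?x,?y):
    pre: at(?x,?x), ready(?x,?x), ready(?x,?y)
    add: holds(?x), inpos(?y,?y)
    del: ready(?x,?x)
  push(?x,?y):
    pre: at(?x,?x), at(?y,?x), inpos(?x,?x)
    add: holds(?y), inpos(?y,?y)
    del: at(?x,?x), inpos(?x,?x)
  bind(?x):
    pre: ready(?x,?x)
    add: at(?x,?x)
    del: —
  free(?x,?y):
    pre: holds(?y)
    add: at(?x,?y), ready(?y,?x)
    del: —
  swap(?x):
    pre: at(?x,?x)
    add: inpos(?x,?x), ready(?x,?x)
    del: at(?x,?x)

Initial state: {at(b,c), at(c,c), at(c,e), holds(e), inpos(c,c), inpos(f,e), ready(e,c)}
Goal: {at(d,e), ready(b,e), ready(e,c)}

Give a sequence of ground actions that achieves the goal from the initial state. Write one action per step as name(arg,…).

push(c,b); free(d,e); free(e,b)

1. push(c,b)  →  {at(b,c), at(c,e), holds(b), holds(e), inpos(b,b), inpos(f,e), ready(e,c)}
2. free(d,e)  →  {at(b,c), at(c,e), at(d,e), holds(b), holds(e), inpos(b,b), inpos(f,e), ready(e,c), ready(e,d)}
3. free(e,b)  →  {at(b,c), at(c,e), at(d,e), at(e,b), holds(b), holds(e), inpos(b,b), inpos(f,e), ready(b,e), ready(e,c), ready(e,d)}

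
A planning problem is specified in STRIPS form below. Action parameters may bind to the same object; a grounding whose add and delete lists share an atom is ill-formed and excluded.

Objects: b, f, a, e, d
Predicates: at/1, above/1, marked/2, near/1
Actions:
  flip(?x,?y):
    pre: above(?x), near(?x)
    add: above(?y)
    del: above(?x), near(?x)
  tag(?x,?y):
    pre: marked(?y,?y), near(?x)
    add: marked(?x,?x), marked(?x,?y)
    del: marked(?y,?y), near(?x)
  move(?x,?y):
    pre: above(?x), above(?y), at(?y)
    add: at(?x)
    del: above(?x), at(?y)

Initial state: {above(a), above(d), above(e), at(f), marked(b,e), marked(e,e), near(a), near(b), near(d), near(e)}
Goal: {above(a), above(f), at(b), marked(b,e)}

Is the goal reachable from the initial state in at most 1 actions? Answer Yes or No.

1. flip(e,b)  →  {above(a), above(b), above(d), at(f), marked(b,e), marked(e,e), near(a), near(b), near(d)}
2. flip(d,f)  →  {above(a), above(b), above(f), at(f), marked(b,e), marked(e,e), near(a), near(b)}
3. move(b,f)  →  {above(a), above(f), at(b), marked(b,e), marked(e,e), near(a), near(b)}
optimal plan length = 3; 3 > 1

No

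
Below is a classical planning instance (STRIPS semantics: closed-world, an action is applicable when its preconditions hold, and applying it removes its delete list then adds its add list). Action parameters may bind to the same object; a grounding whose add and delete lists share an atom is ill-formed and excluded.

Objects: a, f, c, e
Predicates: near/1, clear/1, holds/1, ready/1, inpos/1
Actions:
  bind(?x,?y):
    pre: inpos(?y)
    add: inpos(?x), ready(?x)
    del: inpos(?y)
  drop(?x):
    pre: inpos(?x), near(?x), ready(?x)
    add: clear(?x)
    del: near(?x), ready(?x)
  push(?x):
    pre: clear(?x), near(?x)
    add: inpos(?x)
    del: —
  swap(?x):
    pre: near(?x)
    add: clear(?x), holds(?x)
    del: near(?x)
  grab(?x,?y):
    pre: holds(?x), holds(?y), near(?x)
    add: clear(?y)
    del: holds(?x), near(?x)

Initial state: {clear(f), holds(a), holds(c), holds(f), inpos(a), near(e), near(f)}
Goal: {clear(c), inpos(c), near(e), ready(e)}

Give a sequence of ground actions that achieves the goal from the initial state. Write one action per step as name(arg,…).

1. bind(e,a)  →  {clear(f), holds(a), holds(c), holds(f), inpos(e), near(e), near(f), ready(e)}
2. bind(c,e)  →  {clear(f), holds(a), holds(c), holds(f), inpos(c), near(e), near(f), ready(c), ready(e)}
3. grab(f,c)  →  {clear(c), clear(f), holds(a), holds(c), inpos(c), near(e), ready(c), ready(e)}

bind(e,a); bind(c,e); grab(f,c)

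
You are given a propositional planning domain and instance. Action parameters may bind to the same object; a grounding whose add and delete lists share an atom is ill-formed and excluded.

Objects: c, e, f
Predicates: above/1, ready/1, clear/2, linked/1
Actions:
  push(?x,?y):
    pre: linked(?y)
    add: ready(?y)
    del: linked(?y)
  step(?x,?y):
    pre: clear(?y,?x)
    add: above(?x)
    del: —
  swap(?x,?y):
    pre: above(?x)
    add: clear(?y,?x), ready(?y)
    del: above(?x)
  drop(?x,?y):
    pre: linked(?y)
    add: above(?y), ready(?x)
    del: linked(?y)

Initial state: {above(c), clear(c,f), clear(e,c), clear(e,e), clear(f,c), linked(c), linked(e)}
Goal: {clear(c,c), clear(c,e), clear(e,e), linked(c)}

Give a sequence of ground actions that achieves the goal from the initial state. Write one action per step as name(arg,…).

1. step(e,e)  →  {above(c), above(e), clear(c,f), clear(e,c), clear(e,e), clear(f,c), linked(c), linked(e)}
2. swap(c,c)  →  {above(e), clear(c,c), clear(c,f), clear(e,c), clear(e,e), clear(f,c), linked(c), linked(e), ready(c)}
3. swap(e,c)  →  {clear(c,c), clear(c,e), clear(c,f), clear(e,c), clear(e,e), clear(f,c), linked(c), linked(e), ready(c)}

step(e,e); swap(c,c); swap(e,c)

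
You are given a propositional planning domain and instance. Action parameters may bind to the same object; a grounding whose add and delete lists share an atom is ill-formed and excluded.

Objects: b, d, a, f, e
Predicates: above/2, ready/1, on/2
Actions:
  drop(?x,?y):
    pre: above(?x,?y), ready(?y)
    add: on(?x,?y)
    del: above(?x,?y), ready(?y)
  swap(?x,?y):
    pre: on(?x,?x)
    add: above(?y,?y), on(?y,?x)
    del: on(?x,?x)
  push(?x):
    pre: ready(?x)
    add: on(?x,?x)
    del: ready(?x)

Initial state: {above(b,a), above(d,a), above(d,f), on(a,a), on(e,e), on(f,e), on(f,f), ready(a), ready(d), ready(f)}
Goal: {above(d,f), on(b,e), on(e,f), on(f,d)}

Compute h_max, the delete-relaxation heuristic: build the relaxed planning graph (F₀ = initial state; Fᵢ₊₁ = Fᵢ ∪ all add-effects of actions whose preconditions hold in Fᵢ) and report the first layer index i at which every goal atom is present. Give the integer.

F0 = init (10 atoms)
F1 = F0 ∪ {above(a,a), above(b,b), above(d,d), above(e,e), above(f,f), on(a,e), on(a,f), on(b,a), on(b,e), on(b,f), on(d,a), on(d,d), on(d,e), on(d,f), on(e,a), on(e,f), on(f,a)}  (27 atoms)
F2 = F1 ∪ {on(a,d), on(b,d), on(e,d), on(f,d)}  (31 atoms)
goal ⊆ F2  ⇒  h_max = 2

2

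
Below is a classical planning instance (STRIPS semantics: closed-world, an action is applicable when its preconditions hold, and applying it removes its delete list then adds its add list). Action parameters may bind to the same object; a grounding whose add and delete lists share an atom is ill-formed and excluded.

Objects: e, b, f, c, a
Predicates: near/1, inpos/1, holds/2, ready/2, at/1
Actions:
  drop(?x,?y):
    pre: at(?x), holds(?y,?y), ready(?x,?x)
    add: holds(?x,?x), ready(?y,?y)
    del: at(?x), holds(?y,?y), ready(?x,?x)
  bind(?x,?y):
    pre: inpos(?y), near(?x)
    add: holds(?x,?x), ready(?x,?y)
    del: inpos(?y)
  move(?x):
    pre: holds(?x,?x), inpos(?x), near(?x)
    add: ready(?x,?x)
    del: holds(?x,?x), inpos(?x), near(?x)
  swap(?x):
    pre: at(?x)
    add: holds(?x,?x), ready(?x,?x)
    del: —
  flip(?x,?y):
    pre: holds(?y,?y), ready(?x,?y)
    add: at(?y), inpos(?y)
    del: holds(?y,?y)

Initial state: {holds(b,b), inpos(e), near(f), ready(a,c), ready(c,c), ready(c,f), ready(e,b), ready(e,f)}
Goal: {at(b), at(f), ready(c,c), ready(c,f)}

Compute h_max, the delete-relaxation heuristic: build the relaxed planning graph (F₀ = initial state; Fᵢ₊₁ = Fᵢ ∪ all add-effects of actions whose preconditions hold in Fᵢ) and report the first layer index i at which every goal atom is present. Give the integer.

2

F0 = init (8 atoms)
F1 = F0 ∪ {at(b), holds(f,f), inpos(b), ready(f,e)}  (12 atoms)
F2 = F1 ∪ {at(f), inpos(f), ready(b,b), ready(f,b)}  (16 atoms)
goal ⊆ F2  ⇒  h_max = 2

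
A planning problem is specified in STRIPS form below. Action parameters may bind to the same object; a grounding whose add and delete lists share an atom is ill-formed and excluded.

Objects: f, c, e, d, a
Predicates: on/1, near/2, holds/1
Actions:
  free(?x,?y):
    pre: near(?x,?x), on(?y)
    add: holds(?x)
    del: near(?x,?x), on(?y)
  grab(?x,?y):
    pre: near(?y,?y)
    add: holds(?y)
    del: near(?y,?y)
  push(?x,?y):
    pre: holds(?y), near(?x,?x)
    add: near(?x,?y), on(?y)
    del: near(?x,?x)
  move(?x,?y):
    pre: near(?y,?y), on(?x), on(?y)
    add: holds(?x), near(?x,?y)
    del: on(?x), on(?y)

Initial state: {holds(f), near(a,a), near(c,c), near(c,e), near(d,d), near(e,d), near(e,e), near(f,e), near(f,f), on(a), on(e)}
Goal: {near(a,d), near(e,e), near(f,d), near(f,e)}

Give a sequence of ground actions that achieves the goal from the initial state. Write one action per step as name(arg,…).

1. free(d,e)  →  {holds(d), holds(f), near(a,a), near(c,c), near(c,e), near(e,d), near(e,e), near(f,e), near(f,f), on(a)}
2. push(f,d)  →  {holds(d), holds(f), near(a,a), near(c,c), near(c,e), near(e,d), near(e,e), near(f,d), near(f,e), on(a), on(d)}
3. push(a,d)  →  {holds(d), holds(f), near(a,d), near(c,c), near(c,e), near(e,d), near(e,e), near(f,d), near(f,e), on(a), on(d)}

free(d,e); push(f,d); push(a,d)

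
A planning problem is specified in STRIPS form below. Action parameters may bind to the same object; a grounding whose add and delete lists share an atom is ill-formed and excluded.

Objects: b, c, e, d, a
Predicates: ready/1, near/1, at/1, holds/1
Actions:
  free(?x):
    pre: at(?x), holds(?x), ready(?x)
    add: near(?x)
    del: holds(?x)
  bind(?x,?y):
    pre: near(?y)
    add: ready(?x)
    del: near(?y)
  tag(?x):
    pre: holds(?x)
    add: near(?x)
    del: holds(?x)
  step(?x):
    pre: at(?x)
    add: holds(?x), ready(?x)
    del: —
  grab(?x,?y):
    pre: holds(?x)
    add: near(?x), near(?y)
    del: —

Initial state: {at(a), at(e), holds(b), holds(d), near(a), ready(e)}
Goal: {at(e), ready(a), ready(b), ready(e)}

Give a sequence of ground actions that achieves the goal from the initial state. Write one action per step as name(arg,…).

1. bind(b,a)  →  {at(a), at(e), holds(b), holds(d), ready(b), ready(e)}
2. step(a)  →  {at(a), at(e), holds(a), holds(b), holds(d), ready(a), ready(b), ready(e)}

bind(b,a); step(a)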